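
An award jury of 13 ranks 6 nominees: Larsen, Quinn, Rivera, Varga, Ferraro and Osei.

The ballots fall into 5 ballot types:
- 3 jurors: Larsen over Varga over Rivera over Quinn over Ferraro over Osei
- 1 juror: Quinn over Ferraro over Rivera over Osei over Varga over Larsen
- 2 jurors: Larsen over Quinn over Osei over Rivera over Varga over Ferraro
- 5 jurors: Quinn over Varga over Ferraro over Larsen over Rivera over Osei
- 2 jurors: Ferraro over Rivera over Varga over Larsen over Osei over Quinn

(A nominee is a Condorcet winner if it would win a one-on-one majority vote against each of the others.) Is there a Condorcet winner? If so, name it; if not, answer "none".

none

Pairwise majorities:
Larsen vs Quinn: Larsen wins 7–6.
Larsen vs Rivera: Larsen preferred on 3+2+5 = 10 ballots; Larsen wins 10–3.
Larsen vs Varga: 3+2 = 5 for Larsen, 8 for Varga — Varga by 8–5.
Larsen vs Ferraro: Ferraro wins 8–5.
Larsen vs Osei: Larsen is ranked higher on 3+2+5+2 = 12 ballots, Osei on 1. Larsen wins 12–1.
Quinn vs Rivera: Quinn, 8–5.
Quinn vs Varga: 8 to 5, Quinn.
Quinn vs Ferraro: Quinn, 11–2.
Quinn–Osei: Quinn 11–2.
Rivera vs Varga: Varga wins 8–5.
Rivera–Ferraro: Ferraro 8–5.
Rivera vs Osei: Rivera preferred on 3+1+5+2 = 11 ballots; Rivera wins 11–2.
Varga vs Ferraro: 10 to 3, Varga.
Varga vs Osei: Varga preferred on 3+5+2 = 10 ballots; Varga wins 10–3.
Ferraro vs Osei: Ferraro is ranked higher on 3+1+5+2 = 11 ballots, Osei on 2. Ferraro wins 11–2.
Every nominee loses at least once (Larsen loses to Varga; Quinn loses to Larsen; Rivera loses to Larsen; Varga loses to Quinn; Ferraro loses to Quinn; Osei loses to Larsen). The majority relation contains the cycle Larsen > Quinn > Varga > Larsen, so there is no Condorcet winner.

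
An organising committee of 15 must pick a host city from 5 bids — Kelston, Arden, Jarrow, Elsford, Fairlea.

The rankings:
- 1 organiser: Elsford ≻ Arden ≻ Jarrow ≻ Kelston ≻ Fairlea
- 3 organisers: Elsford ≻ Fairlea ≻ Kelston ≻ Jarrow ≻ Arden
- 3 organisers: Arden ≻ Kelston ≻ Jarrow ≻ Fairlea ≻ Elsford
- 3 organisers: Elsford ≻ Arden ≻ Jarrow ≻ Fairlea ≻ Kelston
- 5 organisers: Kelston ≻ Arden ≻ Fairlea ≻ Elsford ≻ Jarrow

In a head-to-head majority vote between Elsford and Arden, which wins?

Arden

Ballots ranking Elsford above Arden: 1 + 3 + 3 = 7.
Ballots ranking Arden above Elsford: 15 − 7 = 8.
Arden wins the head-to-head 8–7.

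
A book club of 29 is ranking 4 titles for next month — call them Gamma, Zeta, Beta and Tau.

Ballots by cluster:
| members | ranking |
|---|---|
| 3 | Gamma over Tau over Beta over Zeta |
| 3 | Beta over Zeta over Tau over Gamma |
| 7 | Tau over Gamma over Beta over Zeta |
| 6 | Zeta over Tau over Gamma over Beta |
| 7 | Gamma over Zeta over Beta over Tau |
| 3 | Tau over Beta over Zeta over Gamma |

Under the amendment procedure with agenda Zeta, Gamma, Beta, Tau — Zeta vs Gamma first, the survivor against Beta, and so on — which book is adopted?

Tau

Round 1: Zeta vs Gamma — 12–17, Gamma advances.
Round 2: Gamma vs Beta — 23–6, Gamma advances.
Round 3: Gamma vs Tau — 10–19, Tau advances.
The agenda winner is Tau.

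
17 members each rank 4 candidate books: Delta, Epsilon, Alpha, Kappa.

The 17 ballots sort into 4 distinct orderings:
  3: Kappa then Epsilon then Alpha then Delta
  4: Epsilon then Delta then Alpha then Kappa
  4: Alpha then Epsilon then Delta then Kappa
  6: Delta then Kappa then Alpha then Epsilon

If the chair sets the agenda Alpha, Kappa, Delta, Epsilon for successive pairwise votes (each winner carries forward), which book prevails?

Epsilon

Round 1: Alpha vs Kappa — 8–9, Kappa advances.
Round 2: Kappa vs Delta — 3–14, Delta advances.
Round 3: Delta vs Epsilon — 6–11, Epsilon advances.
The agenda winner is Epsilon.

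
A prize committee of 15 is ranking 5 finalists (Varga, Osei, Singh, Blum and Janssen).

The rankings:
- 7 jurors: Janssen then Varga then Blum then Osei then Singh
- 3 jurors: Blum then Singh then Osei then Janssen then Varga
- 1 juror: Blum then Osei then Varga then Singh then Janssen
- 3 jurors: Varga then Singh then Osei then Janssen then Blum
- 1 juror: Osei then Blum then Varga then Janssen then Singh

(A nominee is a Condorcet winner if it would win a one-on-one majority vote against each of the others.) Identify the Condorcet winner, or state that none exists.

Check each pair by majority over 15 ballots:
Varga vs Osei: Varga is ranked higher on 7+3 = 10 ballots, Osei on 5. Varga wins 10–5.
Varga vs Singh: 12 to 3, Varga.
Varga vs Blum: Varga preferred on 7+3 = 10 ballots; Varga wins 10–5.
Varga vs Janssen: 5 to 10, Janssen.
Osei vs Singh: 7+1+1 = 9 for Osei, 6 for Singh — Osei by 9–6.
Osei vs Blum: 3+1 = 4 for Osei, 11 for Blum — Blum by 11–4.
Osei vs Janssen: Osei is ranked higher on 3+1+3+1 = 8 ballots, Janssen on 7. Osei wins 8–7.
Singh vs Blum: 3 for Singh, 12 for Blum — Blum by 12–3.
Singh vs Janssen: Singh preferred on 3+1+3 = 7 ballots; Janssen wins 8–7.
Blum vs Janssen: 5 to 10, Janssen.
Every nominee loses at least once (Varga loses to Janssen; Osei loses to Varga; Singh loses to Varga; Blum loses to Varga; Janssen loses to Osei). The majority relation contains the cycle Varga > Osei > Janssen > Varga, so there is no Condorcet winner.

none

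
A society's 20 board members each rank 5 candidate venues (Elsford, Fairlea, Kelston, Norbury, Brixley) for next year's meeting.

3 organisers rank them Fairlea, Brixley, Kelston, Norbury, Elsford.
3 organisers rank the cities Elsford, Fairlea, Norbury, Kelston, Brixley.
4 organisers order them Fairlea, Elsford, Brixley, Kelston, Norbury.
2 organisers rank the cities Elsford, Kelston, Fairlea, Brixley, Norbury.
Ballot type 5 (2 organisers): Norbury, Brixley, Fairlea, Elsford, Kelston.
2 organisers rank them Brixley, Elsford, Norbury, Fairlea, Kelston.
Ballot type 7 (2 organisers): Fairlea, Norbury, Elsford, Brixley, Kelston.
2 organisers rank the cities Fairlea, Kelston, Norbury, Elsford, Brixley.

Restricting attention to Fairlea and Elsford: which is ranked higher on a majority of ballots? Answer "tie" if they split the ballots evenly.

Fairlea

Ballots ranking Fairlea above Elsford: 3 + 4 + 2 + 2 + 2 = 13.
Ballots ranking Elsford above Fairlea: 20 − 13 = 7.
Fairlea wins the head-to-head 13–7.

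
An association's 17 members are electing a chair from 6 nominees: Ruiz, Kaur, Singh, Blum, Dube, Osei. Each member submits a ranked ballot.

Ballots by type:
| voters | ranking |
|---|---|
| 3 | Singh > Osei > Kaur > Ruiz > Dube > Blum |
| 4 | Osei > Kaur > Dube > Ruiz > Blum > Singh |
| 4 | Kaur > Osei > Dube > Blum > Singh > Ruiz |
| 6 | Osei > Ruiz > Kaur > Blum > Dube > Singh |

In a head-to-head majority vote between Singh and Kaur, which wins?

Ballots ranking Singh above Kaur: 3.
Ballots ranking Kaur above Singh: 17 − 3 = 14.
Kaur wins the head-to-head 14–3.

Kaur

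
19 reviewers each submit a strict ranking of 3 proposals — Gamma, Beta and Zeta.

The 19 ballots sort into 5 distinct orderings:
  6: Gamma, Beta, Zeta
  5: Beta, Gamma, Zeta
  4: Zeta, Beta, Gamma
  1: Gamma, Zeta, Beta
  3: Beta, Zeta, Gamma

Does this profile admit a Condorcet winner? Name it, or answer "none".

Check each pair by majority over 19 ballots:
Gamma vs Beta: Beta, 12–7.
Gamma vs Zeta: Gamma wins 12–7.
Beta–Zeta: Beta 14–5.
Beta wins every pairwise contest, so Beta is the Condorcet winner.

Beta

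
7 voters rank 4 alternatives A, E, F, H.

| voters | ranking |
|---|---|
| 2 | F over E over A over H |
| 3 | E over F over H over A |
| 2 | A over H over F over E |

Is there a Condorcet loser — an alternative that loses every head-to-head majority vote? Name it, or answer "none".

H

Head-to-head results (7 voters):
A vs E: A preferred on 2 ballots; E wins 5–2.
A vs F: A is ranked higher on 2 ballots, F on 5. F wins 5–2.
A–H: A 4–3.
E–F: F 4–3.
E vs H: E wins 5–2.
F vs H: F, 5–2.
Only H has no wins; H is the Condorcet loser.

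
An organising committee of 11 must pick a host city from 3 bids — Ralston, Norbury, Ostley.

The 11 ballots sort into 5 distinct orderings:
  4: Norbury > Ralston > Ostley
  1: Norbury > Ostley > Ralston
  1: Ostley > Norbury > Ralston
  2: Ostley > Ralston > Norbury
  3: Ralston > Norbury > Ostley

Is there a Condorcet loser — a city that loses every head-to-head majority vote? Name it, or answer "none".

Pairwise majorities:
Ralston vs Norbury: Norbury wins 6–5.
Ralston vs Ostley: Ralston, 7–4.
Norbury vs Ostley: Norbury wins 8–3.
Ostley is beaten in every head-to-head and is the Condorcet loser.

Ostley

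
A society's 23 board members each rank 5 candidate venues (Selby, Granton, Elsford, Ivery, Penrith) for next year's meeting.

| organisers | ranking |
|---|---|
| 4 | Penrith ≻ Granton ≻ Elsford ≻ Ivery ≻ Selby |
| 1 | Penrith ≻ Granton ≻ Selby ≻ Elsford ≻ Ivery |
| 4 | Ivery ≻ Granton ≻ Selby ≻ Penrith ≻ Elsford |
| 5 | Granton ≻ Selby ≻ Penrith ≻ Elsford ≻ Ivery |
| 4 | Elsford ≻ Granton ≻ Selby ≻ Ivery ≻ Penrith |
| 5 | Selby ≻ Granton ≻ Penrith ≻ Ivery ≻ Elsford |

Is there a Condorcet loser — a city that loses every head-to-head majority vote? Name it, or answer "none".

Head-to-head results (23 organisers):
Selby vs Granton: Granton wins 18–5.
Selby vs Elsford: 1+4+5+5 = 15 for Selby, 8 for Elsford — Selby by 15–8.
Selby–Ivery: Selby 15–8.
Selby vs Penrith: Selby wins 18–5.
Granton vs Elsford: Granton, 19–4.
Granton–Ivery: Granton 19–4.
Granton vs Penrith: Granton, 18–5.
Elsford vs Ivery: Elsford is ranked higher on 4+1+5+4 = 14 ballots, Ivery on 9. Elsford wins 14–9.
Elsford–Penrith: Penrith 19–4.
Ivery vs Penrith: 8 to 15, Penrith.
Only Ivery has no wins; Ivery is the Condorcet loser.

Ivery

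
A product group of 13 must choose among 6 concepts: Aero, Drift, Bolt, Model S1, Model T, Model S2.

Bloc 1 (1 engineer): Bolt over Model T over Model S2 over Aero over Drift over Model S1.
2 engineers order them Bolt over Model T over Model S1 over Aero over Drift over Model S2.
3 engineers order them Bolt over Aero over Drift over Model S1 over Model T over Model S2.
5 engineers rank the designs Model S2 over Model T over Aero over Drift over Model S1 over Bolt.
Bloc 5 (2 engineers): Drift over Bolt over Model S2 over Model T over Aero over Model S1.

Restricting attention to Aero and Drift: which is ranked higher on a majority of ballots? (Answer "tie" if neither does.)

Aero

Ballots ranking Aero above Drift: 1 + 2 + 3 + 5 = 11.
Ballots ranking Drift above Aero: 13 − 11 = 2.
Aero wins the head-to-head 11–2.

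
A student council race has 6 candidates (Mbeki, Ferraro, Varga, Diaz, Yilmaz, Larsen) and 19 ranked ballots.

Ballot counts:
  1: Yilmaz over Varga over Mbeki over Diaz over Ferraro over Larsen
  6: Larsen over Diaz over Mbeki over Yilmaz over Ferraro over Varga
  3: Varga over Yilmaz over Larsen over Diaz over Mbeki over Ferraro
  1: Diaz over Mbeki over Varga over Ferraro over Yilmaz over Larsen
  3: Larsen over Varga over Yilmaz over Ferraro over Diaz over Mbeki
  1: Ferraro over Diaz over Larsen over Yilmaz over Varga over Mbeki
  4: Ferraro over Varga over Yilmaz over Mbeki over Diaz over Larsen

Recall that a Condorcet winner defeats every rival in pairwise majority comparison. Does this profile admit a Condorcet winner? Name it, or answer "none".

Larsen

Check each pair by majority over 19 ballots:
Mbeki vs Ferraro: Mbeki is ranked higher on 1+6+3+1 = 11 ballots, Ferraro on 8. Mbeki wins 11–8.
Mbeki vs Varga: Mbeki is ranked higher on 6+1 = 7 ballots, Varga on 12. Varga wins 12–7.
Mbeki vs Diaz: Mbeki preferred on 1+4 = 5 ballots; Diaz wins 14–5.
Mbeki vs Yilmaz: 6+1 = 7 for Mbeki, 12 for Yilmaz — Yilmaz by 12–7.
Mbeki vs Larsen: Mbeki is ranked higher on 1+1+4 = 6 ballots, Larsen on 13. Larsen wins 13–6.
Ferraro vs Varga: Ferraro preferred on 6+1+4 = 11 ballots; Ferraro wins 11–8.
Ferraro vs Diaz: 3+1+4 = 8 for Ferraro, 11 for Diaz — Diaz by 11–8.
Ferraro vs Yilmaz: 6 to 13, Yilmaz.
Ferraro vs Larsen: Ferraro preferred on 1+1+1+4 = 7 ballots; Larsen wins 12–7.
Varga vs Diaz: 1+3+3+4 = 11 for Varga, 8 for Diaz — Varga by 11–8.
Varga vs Yilmaz: Varga preferred on 3+1+3+4 = 11 ballots; Varga wins 11–8.
Varga vs Larsen: Varga preferred on 1+3+1+4 = 9 ballots; Larsen wins 10–9.
Diaz vs Yilmaz: Diaz preferred on 6+1+1 = 8 ballots; Yilmaz wins 11–8.
Diaz vs Larsen: Diaz preferred on 1+1+1+4 = 7 ballots; Larsen wins 12–7.
Yilmaz vs Larsen: Yilmaz is ranked higher on 1+3+1+4 = 9 ballots, Larsen on 10. Larsen wins 10–9.
Only Larsen has no losses; Larsen is the Condorcet winner.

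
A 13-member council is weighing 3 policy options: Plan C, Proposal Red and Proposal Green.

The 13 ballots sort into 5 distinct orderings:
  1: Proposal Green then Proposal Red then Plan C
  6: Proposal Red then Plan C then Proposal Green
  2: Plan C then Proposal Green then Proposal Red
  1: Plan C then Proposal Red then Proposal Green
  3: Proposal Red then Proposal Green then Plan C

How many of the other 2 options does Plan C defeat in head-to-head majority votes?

1

Plan C against each rival (13 council members):
Plan C vs Proposal Red: Proposal Red, 10–3.
Plan C vs Proposal Green: 6+2+1 = 9 for Plan C, 4 for Proposal Green — Plan C by 9–4.
Plan C beats Proposal Green; loses to Proposal Red — 1 pairwise win.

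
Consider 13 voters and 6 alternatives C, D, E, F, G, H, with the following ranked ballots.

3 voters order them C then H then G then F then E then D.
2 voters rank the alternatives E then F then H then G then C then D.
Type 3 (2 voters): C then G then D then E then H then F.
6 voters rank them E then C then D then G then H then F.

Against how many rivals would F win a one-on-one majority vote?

0

F against each rival (13 voters):
F vs C: F is ranked higher on 2 ballots, C on 11. C wins 11–2.
F vs D: F is ranked higher on 3+2 = 5 ballots, D on 8. D wins 8–5.
F vs E: F preferred on 3 ballots; E wins 10–3.
F vs G: 2 for F, 11 for G — G by 11–2.
F vs H: F is ranked higher on 2 ballots, H on 11. H wins 11–2.
F beats no one; loses to C, D, E, G, H — 0 pairwise wins.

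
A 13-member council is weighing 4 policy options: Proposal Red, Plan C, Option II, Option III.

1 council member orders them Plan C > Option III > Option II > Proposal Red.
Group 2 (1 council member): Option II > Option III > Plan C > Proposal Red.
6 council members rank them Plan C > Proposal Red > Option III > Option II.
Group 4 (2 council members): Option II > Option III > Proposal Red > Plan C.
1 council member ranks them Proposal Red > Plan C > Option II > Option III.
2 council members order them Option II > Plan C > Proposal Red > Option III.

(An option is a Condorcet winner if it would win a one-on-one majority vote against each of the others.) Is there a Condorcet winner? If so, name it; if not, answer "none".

Plan C

Check each pair by majority over 13 ballots:
Proposal Red–Plan C: Plan C 10–3.
Proposal Red vs Option II: Proposal Red, 7–6.
Proposal Red vs Option III: Proposal Red wins 9–4.
Plan C vs Option II: Plan C wins 8–5.
Plan C–Option III: Plan C 10–3.
Option II vs Option III: Option III wins 7–6.
Plan C wins every pairwise contest, so Plan C is the Condorcet winner.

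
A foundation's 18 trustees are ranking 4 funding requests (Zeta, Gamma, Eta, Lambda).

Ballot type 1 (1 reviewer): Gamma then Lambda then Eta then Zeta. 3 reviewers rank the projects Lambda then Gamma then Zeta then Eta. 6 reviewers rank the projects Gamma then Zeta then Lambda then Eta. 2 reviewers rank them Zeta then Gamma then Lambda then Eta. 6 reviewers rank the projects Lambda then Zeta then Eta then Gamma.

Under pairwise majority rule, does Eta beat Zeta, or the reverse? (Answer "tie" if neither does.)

Zeta

Ballots ranking Eta above Zeta: 1.
Ballots ranking Zeta above Eta: 18 − 1 = 17.
Zeta wins the head-to-head 17–1.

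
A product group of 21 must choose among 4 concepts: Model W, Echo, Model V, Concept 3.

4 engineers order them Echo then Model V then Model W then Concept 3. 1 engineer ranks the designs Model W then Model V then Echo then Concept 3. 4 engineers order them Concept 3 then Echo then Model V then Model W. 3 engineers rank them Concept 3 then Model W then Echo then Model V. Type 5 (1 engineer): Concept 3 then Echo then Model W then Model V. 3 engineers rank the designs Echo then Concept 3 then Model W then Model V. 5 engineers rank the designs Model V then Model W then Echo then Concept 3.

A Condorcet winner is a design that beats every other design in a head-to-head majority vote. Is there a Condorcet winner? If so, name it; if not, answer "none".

Head-to-head results (21 engineers):
Model W–Echo: Echo 12–9.
Model W–Model V: Model V 13–8.
Model W–Concept 3: Concept 3 11–10.
Echo–Model V: Echo 15–6.
Echo vs Concept 3: Echo wins 13–8.
Model V vs Concept 3: Concept 3, 11–10.
Only Echo has no losses; Echo is the Condorcet winner.

Echo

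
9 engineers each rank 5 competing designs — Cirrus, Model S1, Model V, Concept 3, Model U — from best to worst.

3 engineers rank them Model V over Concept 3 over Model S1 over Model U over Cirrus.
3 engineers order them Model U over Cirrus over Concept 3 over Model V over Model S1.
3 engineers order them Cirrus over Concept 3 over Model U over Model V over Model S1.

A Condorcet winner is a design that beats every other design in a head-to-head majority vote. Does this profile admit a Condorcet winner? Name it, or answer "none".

Head-to-head results (9 engineers):
Cirrus vs Model S1: Cirrus preferred on 3+3 = 6 ballots; Cirrus wins 6–3.
Cirrus vs Model V: 6 to 3, Cirrus.
Cirrus vs Concept 3: 6 to 3, Cirrus.
Cirrus vs Model U: 3 to 6, Model U.
Model S1 vs Model V: 0 to 9, Model V.
Model S1 vs Concept 3: 0 for Model S1, 9 for Concept 3 — Concept 3 by 9–0.
Model S1 vs Model U: Model S1 preferred on 3 ballots; Model U wins 6–3.
Model V vs Concept 3: 3 for Model V, 6 for Concept 3 — Concept 3 by 6–3.
Model V vs Model U: Model V is ranked higher on 3 ballots, Model U on 6. Model U wins 6–3.
Concept 3 vs Model U: Concept 3 is ranked higher on 3+3 = 6 ballots, Model U on 3. Concept 3 wins 6–3.
No design is unbeaten: Cirrus loses to Model U; Model S1 loses to Cirrus; Model V loses to Cirrus; Concept 3 loses to Cirrus; Model U loses to Concept 3. In particular Cirrus → Concept 3 → Model U → Cirrus is a majority cycle — no Condorcet winner exists.

none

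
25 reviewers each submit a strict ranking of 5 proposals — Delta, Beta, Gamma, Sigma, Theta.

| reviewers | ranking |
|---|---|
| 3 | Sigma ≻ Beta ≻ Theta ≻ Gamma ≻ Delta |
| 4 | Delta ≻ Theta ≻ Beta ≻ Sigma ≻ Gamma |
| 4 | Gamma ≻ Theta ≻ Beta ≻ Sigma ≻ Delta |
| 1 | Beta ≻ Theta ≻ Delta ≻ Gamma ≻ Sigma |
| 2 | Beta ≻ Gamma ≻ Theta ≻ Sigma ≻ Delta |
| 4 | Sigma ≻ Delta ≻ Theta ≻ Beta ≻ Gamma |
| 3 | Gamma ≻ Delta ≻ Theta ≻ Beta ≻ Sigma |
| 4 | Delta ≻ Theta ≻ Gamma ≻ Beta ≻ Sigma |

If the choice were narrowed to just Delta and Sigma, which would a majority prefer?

Sigma

Ballots ranking Delta above Sigma: 4 + 1 + 3 + 4 = 12.
Ballots ranking Sigma above Delta: 25 − 12 = 13.
Sigma wins the head-to-head 13–12.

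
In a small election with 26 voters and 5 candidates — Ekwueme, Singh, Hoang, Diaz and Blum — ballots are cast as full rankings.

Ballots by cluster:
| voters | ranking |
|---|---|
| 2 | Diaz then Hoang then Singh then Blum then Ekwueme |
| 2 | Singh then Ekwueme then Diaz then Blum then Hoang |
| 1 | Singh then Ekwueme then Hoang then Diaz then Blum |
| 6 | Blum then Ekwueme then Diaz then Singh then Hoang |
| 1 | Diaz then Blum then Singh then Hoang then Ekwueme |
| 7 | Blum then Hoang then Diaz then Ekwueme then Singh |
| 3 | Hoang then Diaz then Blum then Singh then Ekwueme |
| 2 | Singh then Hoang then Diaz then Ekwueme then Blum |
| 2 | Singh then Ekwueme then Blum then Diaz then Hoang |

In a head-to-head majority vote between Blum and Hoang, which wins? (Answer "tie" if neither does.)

Blum

Ballots ranking Blum above Hoang: 2 + 6 + 1 + 7 + 2 = 18.
Ballots ranking Hoang above Blum: 26 − 18 = 8.
Blum wins the head-to-head 18–8.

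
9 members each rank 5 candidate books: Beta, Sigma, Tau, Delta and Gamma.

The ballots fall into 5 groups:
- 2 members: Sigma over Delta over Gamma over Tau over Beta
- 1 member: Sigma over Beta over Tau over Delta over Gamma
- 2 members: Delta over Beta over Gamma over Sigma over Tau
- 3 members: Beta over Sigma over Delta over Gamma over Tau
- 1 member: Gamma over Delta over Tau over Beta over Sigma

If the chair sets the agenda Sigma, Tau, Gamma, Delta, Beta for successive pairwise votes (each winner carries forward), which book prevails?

Beta

Round 1: Sigma vs Tau — 8–1, Sigma advances.
Round 2: Sigma vs Gamma — 6–3, Sigma advances.
Round 3: Sigma vs Delta — 6–3, Sigma advances.
Round 4: Sigma vs Beta — 3–6, Beta advances.
The agenda winner is Beta.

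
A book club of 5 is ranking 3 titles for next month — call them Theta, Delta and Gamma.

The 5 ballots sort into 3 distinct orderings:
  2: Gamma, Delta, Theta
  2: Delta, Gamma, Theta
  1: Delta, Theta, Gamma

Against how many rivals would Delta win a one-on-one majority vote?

2

Delta against each rival (5 members):
Delta vs Theta: 5 to 0, Delta.
Delta vs Gamma: Delta is ranked higher on 2+1 = 3 ballots, Gamma on 2. Delta wins 3–2.
Delta beats Theta, Gamma — 2 pairwise wins.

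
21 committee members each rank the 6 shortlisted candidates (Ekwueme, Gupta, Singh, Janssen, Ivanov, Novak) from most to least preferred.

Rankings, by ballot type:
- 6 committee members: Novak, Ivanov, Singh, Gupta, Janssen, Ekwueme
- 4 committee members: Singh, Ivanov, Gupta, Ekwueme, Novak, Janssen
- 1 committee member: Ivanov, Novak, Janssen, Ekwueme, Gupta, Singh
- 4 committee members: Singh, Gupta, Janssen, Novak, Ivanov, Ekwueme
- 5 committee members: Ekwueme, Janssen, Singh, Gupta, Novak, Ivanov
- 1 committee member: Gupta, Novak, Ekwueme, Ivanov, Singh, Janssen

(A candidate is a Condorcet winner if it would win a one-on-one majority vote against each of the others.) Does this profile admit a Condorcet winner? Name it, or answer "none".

Singh

Check each pair by majority over 21 ballots:
Ekwueme–Gupta: Gupta 15–6.
Ekwueme vs Singh: Singh, 14–7.
Ekwueme vs Janssen: Janssen, 11–10.
Ekwueme vs Ivanov: Ivanov wins 15–6.
Ekwueme vs Novak: Novak, 12–9.
Gupta vs Singh: Singh wins 19–2.
Gupta–Janssen: Gupta 15–6.
Gupta–Ivanov: Ivanov 11–10.
Gupta–Novak: Gupta 14–7.
Singh vs Janssen: Singh, 15–6.
Singh vs Ivanov: Singh wins 13–8.
Singh–Novak: Singh 13–8.
Janssen vs Ivanov: Ivanov wins 12–9.
Janssen–Novak: Novak 12–9.
Ivanov vs Novak: Novak wins 16–5.
Singh defeats every rival head-to-head and is the Condorcet winner.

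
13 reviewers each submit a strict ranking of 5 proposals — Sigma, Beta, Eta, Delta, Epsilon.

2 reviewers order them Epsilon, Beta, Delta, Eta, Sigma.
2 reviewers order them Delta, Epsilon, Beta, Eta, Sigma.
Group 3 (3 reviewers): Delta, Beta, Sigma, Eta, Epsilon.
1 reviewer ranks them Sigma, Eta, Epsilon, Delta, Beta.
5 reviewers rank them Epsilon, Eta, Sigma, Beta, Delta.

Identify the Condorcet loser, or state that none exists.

Head-to-head results (13 reviewers):
Sigma vs Beta: 1+5 = 6 for Sigma, 7 for Beta — Beta by 7–6.
Sigma vs Eta: 3+1 = 4 for Sigma, 9 for Eta — Eta by 9–4.
Sigma vs Delta: Sigma is ranked higher on 1+5 = 6 ballots, Delta on 7. Delta wins 7–6.
Sigma–Epsilon: Epsilon 9–4.
Beta vs Eta: Beta, 7–6.
Beta–Delta: Beta 7–6.
Beta vs Epsilon: Epsilon, 10–3.
Eta vs Delta: Delta wins 7–6.
Eta vs Epsilon: Eta is ranked higher on 3+1 = 4 ballots, Epsilon on 9. Epsilon wins 9–4.
Delta–Epsilon: Epsilon 8–5.
Only Sigma has no wins; Sigma is the Condorcet loser.

Sigma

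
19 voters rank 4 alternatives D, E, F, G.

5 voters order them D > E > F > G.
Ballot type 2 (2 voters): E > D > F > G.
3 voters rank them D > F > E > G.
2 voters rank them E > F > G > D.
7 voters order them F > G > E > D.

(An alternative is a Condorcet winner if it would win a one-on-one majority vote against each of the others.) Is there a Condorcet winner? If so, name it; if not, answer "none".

Check each pair by majority over 19 ballots:
D vs E: E wins 11–8.
D vs F: D preferred on 5+2+3 = 10 ballots; D wins 10–9.
D vs G: D is ranked higher on 5+2+3 = 10 ballots, G on 9. D wins 10–9.
E vs F: F wins 10–9.
E vs G: 12 to 7, E.
F vs G: 19 to 0, F.
Each alternative drops at least one matchup (D loses to E; E loses to F; F loses to D; G loses to D); the cycle D beats F beats E beats D rules out a Condorcet winner.

none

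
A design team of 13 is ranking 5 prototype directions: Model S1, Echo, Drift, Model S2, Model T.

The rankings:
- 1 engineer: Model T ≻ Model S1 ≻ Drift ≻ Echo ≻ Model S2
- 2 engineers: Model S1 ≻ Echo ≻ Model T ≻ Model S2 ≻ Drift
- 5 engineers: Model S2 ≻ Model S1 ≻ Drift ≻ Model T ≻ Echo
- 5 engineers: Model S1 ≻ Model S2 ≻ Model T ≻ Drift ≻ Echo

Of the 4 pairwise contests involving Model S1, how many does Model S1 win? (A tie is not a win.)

Model S1 against each rival (13 engineers):
Model S1 vs Echo: 1+2+5+5 = 13 for Model S1, 0 for Echo — Model S1 by 13–0.
Model S1 vs Drift: Model S1 preferred on 1+2+5+5 = 13 ballots; Model S1 wins 13–0.
Model S1 vs Model S2: Model S1 wins 8–5.
Model S1 vs Model T: Model S1 is ranked higher on 2+5+5 = 12 ballots, Model T on 1. Model S1 wins 12–1.
Model S1 beats Echo, Drift, Model S2, Model T — 4 pairwise wins.

4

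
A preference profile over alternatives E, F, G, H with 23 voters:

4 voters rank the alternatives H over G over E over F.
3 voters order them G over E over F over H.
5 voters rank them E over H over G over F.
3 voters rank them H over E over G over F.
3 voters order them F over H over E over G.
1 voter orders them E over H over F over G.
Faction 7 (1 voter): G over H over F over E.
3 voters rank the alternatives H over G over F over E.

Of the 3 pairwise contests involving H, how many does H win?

H against each rival (23 voters):
H–E: H 14–9.
H vs F: H, 17–6.
H vs G: H wins 19–4.
H beats E, F, G — 3 pairwise wins.

3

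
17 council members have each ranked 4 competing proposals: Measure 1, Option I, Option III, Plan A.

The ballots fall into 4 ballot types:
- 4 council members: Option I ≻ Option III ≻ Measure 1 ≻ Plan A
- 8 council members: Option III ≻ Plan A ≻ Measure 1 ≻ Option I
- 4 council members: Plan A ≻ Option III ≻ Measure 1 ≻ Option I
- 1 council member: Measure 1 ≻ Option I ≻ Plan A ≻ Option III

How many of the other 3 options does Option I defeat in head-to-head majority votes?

0

Option I against each rival (17 council members):
Option I vs Measure 1: Measure 1, 13–4.
Option I vs Option III: Option I preferred on 4+1 = 5 ballots; Option III wins 12–5.
Option I–Plan A: Plan A 12–5.
Option I beats no one; loses to Measure 1, Option III, Plan A — 0 pairwise wins.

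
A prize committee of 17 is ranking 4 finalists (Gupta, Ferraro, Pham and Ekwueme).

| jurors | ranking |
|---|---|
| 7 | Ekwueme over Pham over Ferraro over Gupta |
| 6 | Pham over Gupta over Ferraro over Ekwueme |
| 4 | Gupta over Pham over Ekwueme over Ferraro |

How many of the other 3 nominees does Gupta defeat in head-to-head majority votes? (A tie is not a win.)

Gupta against each rival (17 jurors):
Gupta–Ferraro: Gupta 10–7.
Gupta vs Pham: 4 to 13, Pham.
Gupta vs Ekwueme: Gupta, 10–7.
Gupta beats Ferraro, Ekwueme; loses to Pham — 2 pairwise wins.

2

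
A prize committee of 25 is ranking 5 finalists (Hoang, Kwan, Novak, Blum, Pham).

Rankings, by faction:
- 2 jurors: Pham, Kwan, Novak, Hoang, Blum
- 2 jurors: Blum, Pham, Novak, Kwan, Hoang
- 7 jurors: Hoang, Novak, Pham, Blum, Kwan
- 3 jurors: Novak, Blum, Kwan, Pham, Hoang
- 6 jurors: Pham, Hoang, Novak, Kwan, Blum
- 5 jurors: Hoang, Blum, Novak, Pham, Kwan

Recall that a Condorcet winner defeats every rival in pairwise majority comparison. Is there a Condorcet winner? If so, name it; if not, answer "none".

Head-to-head results (25 jurors):
Hoang vs Kwan: Hoang wins 18–7.
Hoang–Novak: Hoang 18–7.
Hoang vs Blum: Hoang wins 20–5.
Hoang vs Pham: Pham wins 13–12.
Kwan vs Novak: Novak, 23–2.
Kwan vs Blum: Blum wins 17–8.
Kwan vs Pham: Pham, 22–3.
Novak–Blum: Novak 18–7.
Novak–Pham: Novak 15–10.
Blum–Pham: Pham 15–10.
Each nominee drops at least one matchup (Hoang loses to Pham; Kwan loses to Hoang; Novak loses to Hoang; Blum loses to Hoang; Pham loses to Novak); the cycle Hoang > Novak > Pham > Hoang rules out a Condorcet winner.

none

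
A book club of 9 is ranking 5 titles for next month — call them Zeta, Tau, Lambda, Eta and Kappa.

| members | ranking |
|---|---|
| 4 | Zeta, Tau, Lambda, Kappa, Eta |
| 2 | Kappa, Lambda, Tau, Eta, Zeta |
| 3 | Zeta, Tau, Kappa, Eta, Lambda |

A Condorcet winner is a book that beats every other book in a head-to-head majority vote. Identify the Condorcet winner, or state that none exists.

Zeta

Head-to-head results (9 members):
Zeta vs Tau: 4+3 = 7 for Zeta, 2 for Tau — Zeta by 7–2.
Zeta vs Lambda: Zeta preferred on 4+3 = 7 ballots; Zeta wins 7–2.
Zeta vs Eta: 7 to 2, Zeta.
Zeta vs Kappa: Zeta preferred on 4+3 = 7 ballots; Zeta wins 7–2.
Tau vs Lambda: 7 to 2, Tau.
Tau vs Eta: 4+2+3 = 9 for Tau, 0 for Eta — Tau by 9–0.
Tau vs Kappa: Tau is ranked higher on 4+3 = 7 ballots, Kappa on 2. Tau wins 7–2.
Lambda vs Eta: 6 to 3, Lambda.
Lambda vs Kappa: Lambda is ranked higher on 4 ballots, Kappa on 5. Kappa wins 5–4.
Eta vs Kappa: 0 to 9, Kappa.
Only Zeta has no losses; Zeta is the Condorcet winner.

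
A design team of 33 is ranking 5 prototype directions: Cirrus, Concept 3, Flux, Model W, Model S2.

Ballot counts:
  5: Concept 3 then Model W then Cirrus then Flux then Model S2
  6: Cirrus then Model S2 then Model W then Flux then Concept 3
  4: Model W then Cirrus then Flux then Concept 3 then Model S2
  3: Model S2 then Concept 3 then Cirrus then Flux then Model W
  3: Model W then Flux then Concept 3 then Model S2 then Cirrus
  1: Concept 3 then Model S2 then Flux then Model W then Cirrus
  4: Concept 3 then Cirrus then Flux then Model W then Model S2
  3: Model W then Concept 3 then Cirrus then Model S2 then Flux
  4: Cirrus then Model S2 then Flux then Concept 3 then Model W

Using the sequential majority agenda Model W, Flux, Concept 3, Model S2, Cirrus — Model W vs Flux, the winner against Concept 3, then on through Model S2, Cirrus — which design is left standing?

Concept 3

Round 1: Model W vs Flux — 21–12, Model W advances.
Round 2: Model W vs Concept 3 — 16–17, Concept 3 advances.
Round 3: Concept 3 vs Model S2 — 20–13, Concept 3 advances.
Round 4: Concept 3 vs Cirrus — 19–14, Concept 3 advances.
The agenda winner is Concept 3.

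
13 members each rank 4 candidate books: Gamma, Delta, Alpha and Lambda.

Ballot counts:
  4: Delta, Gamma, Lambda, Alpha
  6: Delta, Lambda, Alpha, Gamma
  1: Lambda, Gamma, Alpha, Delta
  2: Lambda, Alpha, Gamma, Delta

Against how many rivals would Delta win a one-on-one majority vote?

3

Delta against each rival (13 members):
Delta vs Gamma: 4+6 = 10 for Delta, 3 for Gamma — Delta by 10–3.
Delta–Alpha: Delta 10–3.
Delta–Lambda: Delta 10–3.
Delta beats Gamma, Alpha, Lambda — 3 pairwise wins.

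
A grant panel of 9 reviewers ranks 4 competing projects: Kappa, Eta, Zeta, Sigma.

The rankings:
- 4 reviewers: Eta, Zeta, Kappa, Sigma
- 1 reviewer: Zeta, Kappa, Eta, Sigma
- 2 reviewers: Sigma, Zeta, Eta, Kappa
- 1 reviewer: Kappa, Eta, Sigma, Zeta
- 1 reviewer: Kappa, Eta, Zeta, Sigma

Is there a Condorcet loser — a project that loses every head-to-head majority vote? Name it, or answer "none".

Head-to-head results (9 reviewers):
Kappa vs Eta: Kappa is ranked higher on 1+1+1 = 3 ballots, Eta on 6. Eta wins 6–3.
Kappa–Zeta: Zeta 7–2.
Kappa vs Sigma: Kappa, 7–2.
Eta vs Zeta: Eta, 6–3.
Eta vs Sigma: Eta, 7–2.
Zeta vs Sigma: Zeta is ranked higher on 4+1+1 = 6 ballots, Sigma on 3. Zeta wins 6–3.
Only Sigma has no wins; Sigma is the Condorcet loser.

Sigma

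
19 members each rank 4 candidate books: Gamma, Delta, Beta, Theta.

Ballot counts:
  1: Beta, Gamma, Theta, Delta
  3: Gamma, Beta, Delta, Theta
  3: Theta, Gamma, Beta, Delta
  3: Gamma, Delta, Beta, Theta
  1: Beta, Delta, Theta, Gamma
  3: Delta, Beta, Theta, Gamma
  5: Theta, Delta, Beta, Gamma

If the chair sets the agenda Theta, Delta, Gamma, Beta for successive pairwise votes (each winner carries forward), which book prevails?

Beta

Round 1: Theta vs Delta — 9–10, Delta advances.
Round 2: Delta vs Gamma — 9–10, Gamma advances.
Round 3: Gamma vs Beta — 9–10, Beta advances.
Beta survives the agenda.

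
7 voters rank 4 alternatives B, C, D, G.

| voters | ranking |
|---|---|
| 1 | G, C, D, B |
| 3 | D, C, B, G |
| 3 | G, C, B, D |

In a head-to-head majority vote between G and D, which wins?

Ballots ranking G above D: 1 + 3 = 4.
Ballots ranking D above G: 7 − 4 = 3.
G wins the head-to-head 4–3.

G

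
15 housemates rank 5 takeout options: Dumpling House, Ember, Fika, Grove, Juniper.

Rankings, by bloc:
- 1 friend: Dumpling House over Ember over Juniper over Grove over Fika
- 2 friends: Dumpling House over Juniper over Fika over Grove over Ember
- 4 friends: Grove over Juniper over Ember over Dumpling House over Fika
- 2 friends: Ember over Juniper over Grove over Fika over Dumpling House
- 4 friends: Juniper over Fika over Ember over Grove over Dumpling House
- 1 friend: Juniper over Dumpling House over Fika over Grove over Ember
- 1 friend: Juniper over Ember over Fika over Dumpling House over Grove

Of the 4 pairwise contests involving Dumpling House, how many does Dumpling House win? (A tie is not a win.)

1

Dumpling House against each rival (15 friends):
Dumpling House vs Ember: 4 to 11, Ember.
Dumpling House–Fika: Dumpling House 8–7.
Dumpling House vs Grove: 5 to 10, Grove.
Dumpling House vs Juniper: Juniper wins 12–3.
Dumpling House beats Fika; loses to Ember, Grove, Juniper — 1 pairwise win.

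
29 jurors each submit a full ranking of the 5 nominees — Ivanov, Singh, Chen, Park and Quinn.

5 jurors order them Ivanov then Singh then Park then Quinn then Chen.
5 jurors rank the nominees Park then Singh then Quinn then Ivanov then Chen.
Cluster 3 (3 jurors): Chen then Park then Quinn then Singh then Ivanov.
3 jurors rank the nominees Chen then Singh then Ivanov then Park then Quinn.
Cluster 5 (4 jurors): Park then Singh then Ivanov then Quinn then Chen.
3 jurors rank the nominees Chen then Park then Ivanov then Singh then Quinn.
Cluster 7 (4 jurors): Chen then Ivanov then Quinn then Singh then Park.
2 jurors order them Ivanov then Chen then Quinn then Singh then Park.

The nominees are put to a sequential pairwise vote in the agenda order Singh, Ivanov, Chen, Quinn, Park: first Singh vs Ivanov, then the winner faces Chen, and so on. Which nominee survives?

Chen

Round 1: Singh vs Ivanov — 15–14, Singh advances.
Round 2: Singh vs Chen — 14–15, Chen advances.
Round 3: Chen vs Quinn — 15–14, Chen advances.
Round 4: Chen vs Park — 15–14, Chen advances.
The agenda winner is Chen.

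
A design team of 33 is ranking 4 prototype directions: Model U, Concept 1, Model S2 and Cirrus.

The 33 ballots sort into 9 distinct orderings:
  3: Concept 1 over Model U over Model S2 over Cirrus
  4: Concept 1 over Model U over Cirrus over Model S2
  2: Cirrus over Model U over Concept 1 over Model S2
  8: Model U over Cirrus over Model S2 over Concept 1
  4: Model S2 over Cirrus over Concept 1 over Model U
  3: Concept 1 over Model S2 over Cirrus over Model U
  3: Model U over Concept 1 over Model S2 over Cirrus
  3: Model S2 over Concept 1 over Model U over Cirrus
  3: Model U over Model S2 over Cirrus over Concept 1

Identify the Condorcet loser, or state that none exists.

Pairwise majorities:
Model U vs Concept 1: 16 to 17, Concept 1.
Model U–Model S2: Model U 23–10.
Model U vs Cirrus: Model U, 24–9.
Concept 1 vs Model S2: Model S2, 18–15.
Concept 1 vs Cirrus: 16 to 17, Cirrus.
Model S2 vs Cirrus: Model S2 wins 19–14.
No design is winless: Model U beats Model S2; Concept 1 beats Model U; Model S2 beats Concept 1; Cirrus beats Concept 1. There is no Condorcet loser.

none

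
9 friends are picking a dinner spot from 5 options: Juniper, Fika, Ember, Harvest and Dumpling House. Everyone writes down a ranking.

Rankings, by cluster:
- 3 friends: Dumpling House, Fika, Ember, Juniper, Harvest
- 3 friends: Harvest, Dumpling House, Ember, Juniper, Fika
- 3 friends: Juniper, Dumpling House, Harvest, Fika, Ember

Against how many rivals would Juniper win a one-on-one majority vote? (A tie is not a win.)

2

Juniper against each rival (9 friends):
Juniper vs Fika: 3+3 = 6 for Juniper, 3 for Fika — Juniper by 6–3.
Juniper vs Ember: Ember wins 6–3.
Juniper vs Harvest: Juniper, 6–3.
Juniper vs Dumpling House: Juniper is ranked higher on 3 ballots, Dumpling House on 6. Dumpling House wins 6–3.
Juniper beats Fika, Harvest; loses to Ember, Dumpling House — 2 pairwise wins.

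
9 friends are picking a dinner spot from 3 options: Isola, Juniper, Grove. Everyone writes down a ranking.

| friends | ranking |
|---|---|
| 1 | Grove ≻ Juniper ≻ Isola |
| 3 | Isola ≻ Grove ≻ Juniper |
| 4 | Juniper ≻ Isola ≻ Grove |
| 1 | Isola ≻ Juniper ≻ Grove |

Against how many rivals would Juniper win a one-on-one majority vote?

Juniper against each rival (9 friends):
Juniper vs Isola: Juniper preferred on 1+4 = 5 ballots; Juniper wins 5–4.
Juniper vs Grove: 4+1 = 5 for Juniper, 4 for Grove — Juniper by 5–4.
Juniper beats Isola, Grove — 2 pairwise wins.

2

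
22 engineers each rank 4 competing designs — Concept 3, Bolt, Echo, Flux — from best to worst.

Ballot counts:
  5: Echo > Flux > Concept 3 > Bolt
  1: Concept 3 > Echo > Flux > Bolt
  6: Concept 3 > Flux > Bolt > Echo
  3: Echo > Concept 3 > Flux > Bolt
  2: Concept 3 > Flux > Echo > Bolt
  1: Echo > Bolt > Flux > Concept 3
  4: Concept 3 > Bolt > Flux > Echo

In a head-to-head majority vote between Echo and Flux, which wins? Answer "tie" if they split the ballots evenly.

Ballots ranking Echo above Flux: 5 + 1 + 3 + 1 = 10.
Ballots ranking Flux above Echo: 22 − 10 = 12.
Flux wins the head-to-head 12–10.

Flux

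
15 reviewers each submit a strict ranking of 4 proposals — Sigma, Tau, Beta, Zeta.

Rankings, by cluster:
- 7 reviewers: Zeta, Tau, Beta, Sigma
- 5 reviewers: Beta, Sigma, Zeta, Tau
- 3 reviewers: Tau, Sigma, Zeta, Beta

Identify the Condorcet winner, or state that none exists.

Head-to-head results (15 reviewers):
Sigma vs Tau: Tau wins 10–5.
Sigma–Beta: Beta 12–3.
Sigma vs Zeta: Sigma, 8–7.
Tau vs Beta: Tau wins 10–5.
Tau vs Zeta: Zeta wins 12–3.
Beta vs Zeta: Zeta, 10–5.
No project is unbeaten: Sigma loses to Tau; Tau loses to Zeta; Beta loses to Tau; Zeta loses to Sigma. In particular Sigma beats Zeta beats Tau beats Sigma is a majority cycle — no Condorcet winner exists.

none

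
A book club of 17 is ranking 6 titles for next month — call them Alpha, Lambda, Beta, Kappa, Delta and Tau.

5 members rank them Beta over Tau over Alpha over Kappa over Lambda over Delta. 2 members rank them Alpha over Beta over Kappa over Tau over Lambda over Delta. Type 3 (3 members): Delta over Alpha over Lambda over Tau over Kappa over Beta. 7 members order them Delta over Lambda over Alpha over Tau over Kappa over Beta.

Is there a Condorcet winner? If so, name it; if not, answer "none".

Delta

Head-to-head results (17 members):
Alpha vs Lambda: Alpha, 10–7.
Alpha vs Beta: Alpha preferred on 2+3+7 = 12 ballots; Alpha wins 12–5.
Alpha vs Kappa: Alpha, 17–0.
Alpha–Delta: Delta 10–7.
Alpha vs Tau: Alpha preferred on 2+3+7 = 12 ballots; Alpha wins 12–5.
Lambda–Beta: Lambda 10–7.
Lambda–Kappa: Lambda 10–7.
Lambda vs Delta: Delta, 10–7.
Lambda vs Tau: Lambda wins 10–7.
Beta vs Kappa: Beta preferred on 5+2 = 7 ballots; Kappa wins 10–7.
Beta vs Delta: 5+2 = 7 for Beta, 10 for Delta — Delta by 10–7.
Beta–Tau: Tau 10–7.
Kappa–Delta: Delta 10–7.
Kappa–Tau: Tau 15–2.
Delta vs Tau: Delta preferred on 3+7 = 10 ballots; Delta wins 10–7.
Only Delta has no losses; Delta is the Condorcet winner.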